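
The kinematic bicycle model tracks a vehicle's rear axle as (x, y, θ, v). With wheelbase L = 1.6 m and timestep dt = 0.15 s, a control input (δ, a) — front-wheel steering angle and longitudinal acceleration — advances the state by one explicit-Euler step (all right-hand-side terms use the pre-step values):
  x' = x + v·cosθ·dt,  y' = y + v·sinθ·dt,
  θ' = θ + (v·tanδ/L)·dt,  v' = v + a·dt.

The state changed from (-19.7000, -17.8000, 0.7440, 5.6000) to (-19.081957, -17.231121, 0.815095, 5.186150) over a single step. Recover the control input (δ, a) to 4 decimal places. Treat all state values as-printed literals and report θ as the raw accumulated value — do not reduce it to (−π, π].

δ = 0.1346, a = -2.7590

a = (v'−v)/dt = (-0.413850)/0.15 = -2.7590
Δθ = θ'−θ = 0.071095;  (v·dt/L) = 5.6000·0.15/1.6 = 0.525000
tan δ = Δθ·L/(v·dt) = 0.135419  →  δ = 0.1346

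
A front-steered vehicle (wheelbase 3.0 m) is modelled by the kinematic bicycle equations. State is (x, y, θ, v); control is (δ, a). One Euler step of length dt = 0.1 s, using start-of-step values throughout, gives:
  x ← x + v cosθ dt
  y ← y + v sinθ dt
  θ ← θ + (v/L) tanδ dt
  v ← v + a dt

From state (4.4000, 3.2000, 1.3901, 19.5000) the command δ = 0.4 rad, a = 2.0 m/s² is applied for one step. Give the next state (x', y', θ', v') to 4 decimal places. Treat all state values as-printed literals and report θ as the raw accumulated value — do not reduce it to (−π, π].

x' = 4.4000 + 19.5000·cos(1.3901)·0.1 = 4.7504
y' = 3.2000 + 19.5000·sin(1.3901)·0.1 = 5.1183
θ' = 1.3901 + (19.5000/3.0)·tan(0.4)·0.1 = 1.6649
v' = 19.5000 + 2.0000·0.1 = 19.7000

(4.7504, 5.1183, 1.6649, 19.7000)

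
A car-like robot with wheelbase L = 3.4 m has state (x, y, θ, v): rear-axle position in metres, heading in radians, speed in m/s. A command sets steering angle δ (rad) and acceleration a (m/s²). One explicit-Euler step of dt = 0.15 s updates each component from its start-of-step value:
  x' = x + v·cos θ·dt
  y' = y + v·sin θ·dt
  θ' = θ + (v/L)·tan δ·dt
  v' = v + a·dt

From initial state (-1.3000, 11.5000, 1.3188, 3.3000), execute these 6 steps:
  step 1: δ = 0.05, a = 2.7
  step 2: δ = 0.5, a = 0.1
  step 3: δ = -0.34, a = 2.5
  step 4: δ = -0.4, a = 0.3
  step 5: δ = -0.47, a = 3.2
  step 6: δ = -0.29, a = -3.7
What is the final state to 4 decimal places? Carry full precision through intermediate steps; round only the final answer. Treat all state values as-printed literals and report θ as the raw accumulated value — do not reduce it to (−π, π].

after step 1 (δ=0.05, a=2.7): (-1.176578, 11.979366, 1.326085, 3.705000)
after step 2 (δ=0.5, a=0.1): (-1.041933, 12.518559, 1.415382, 3.720000)
after step 3 (δ=-0.34, a=2.5): (-0.955560, 13.069834, 1.357327, 4.095000)
after step 4 (δ=-0.4, a=0.3): (-0.825431, 13.670141, 1.280945, 4.140000)
after step 5 (δ=-0.47, a=3.2): (-0.647943, 14.265237, 1.188166, 4.620000)
after step 6 (δ=-0.29, a=-3.7): (-0.389203, 14.908123, 1.127343, 4.065000)

(-0.3892, 14.9081, 1.1273, 4.0650)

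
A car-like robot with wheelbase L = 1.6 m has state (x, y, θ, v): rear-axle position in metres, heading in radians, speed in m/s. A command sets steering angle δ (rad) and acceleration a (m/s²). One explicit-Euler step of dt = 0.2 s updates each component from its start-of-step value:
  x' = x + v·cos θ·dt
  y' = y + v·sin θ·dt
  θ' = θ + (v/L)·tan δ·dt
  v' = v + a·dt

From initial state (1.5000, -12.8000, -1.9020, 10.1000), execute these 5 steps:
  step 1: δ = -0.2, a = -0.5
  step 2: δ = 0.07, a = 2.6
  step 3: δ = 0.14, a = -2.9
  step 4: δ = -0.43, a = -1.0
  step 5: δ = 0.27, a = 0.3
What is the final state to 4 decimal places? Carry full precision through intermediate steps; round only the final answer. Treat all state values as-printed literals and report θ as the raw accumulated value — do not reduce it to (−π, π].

(-3.3933, -21.3481, -2.1178, 9.8000)

after step 1 (δ=-0.2, a=-0.5): (0.843133, -14.710216, -2.157921, 10.000000)
after step 2 (δ=0.07, a=2.6): (-0.264806, -16.375290, -2.070278, 10.520000)
after step 3 (δ=0.14, a=-2.9): (-1.272561, -18.222246, -1.884966, 9.940000)
after step 4 (δ=-0.43, a=-1.0): (-1.886906, -20.112940, -2.454803, 9.740000)
after step 5 (δ=0.27, a=0.3): (-3.393266, -21.348085, -2.117850, 9.800000)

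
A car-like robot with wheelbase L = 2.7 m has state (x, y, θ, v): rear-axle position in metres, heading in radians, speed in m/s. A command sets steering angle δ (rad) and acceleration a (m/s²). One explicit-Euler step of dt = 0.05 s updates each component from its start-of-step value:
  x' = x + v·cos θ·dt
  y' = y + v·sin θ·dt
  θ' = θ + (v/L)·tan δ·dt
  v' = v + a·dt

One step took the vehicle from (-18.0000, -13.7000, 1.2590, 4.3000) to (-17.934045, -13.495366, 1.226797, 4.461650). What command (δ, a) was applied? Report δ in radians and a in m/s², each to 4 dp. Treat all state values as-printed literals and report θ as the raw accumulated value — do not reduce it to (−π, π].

δ = -0.3843, a = 3.2330

a = (v'−v)/dt = (0.161650)/0.05 = 3.2330
Δθ = θ'−θ = -0.032203;  (v·dt/L) = 4.3000·0.05/2.7 = 0.079630
tan δ = Δθ·L/(v·dt) = -0.404410  →  δ = -0.3843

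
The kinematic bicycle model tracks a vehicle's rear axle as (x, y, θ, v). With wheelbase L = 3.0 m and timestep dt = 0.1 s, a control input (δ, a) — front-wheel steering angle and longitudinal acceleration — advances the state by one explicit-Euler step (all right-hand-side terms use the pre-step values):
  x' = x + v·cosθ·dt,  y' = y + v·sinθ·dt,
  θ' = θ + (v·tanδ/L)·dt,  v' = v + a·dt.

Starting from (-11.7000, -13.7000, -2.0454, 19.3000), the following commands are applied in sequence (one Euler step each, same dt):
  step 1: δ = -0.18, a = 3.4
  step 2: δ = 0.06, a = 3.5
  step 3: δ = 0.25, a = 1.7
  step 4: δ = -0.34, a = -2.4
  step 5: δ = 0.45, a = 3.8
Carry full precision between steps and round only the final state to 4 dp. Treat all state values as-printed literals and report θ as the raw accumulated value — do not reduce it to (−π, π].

(-16.6354, -22.2405, -1.8700, 20.3000)

after step 1 (δ=-0.18, a=3.4): (-12.581983, -15.416685, -2.162467, 19.640000)
after step 2 (δ=0.06, a=3.5): (-13.677401, -17.046824, -2.123140, 19.990000)
after step 3 (δ=0.25, a=1.7): (-14.726244, -18.748567, -1.952997, 20.160000)
after step 4 (δ=-0.34, a=-2.4): (-15.478138, -20.619105, -2.190708, 19.920000)
after step 5 (δ=0.45, a=3.8): (-16.635417, -22.240453, -1.869960, 20.300000)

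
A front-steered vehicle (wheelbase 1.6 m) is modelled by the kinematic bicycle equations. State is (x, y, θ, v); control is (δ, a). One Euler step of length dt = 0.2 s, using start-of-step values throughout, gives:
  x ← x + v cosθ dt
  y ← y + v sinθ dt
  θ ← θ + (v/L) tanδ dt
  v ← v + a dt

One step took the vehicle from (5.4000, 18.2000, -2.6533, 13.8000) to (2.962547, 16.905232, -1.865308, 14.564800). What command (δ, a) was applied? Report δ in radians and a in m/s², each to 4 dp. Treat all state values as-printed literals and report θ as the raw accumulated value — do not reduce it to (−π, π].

a = (v'−v)/dt = (0.764800)/0.2 = 3.8240
Δθ = θ'−θ = 0.787992;  (v·dt/L) = 13.8000·0.2/1.6 = 1.725000
tan δ = Δθ·L/(v·dt) = 0.456807  →  δ = 0.4285

δ = 0.4285, a = 3.8240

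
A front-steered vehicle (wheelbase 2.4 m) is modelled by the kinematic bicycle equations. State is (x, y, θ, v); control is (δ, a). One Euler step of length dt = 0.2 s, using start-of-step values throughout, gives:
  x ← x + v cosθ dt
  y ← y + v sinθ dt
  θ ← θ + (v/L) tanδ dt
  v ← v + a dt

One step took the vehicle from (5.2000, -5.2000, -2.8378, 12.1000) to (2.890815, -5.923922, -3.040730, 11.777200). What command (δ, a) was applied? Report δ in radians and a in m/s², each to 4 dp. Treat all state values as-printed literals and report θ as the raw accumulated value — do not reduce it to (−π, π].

a = (v'−v)/dt = (-0.322800)/0.2 = -1.6140
Δθ = θ'−θ = -0.202930;  (v·dt/L) = 12.1000·0.2/2.4 = 1.008333
tan δ = Δθ·L/(v·dt) = -0.201253  →  δ = -0.1986

δ = -0.1986, a = -1.6140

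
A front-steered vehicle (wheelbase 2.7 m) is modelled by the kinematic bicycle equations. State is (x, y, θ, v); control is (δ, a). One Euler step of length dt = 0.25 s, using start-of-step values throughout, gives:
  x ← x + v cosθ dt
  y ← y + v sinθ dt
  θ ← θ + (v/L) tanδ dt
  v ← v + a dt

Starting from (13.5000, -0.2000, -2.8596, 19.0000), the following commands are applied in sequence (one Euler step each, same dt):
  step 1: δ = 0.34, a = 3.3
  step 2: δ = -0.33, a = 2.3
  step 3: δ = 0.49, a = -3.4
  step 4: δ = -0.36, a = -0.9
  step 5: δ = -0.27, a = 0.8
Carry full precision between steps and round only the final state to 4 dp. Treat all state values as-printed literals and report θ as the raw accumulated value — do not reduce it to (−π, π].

(-4.4038, -14.2263, -3.0351, 19.5250)

after step 1 (δ=0.34, a=3.3): (8.937611, -1.521783, -2.237285, 19.825000)
after step 2 (δ=-0.33, a=2.3): (5.873509, -5.417382, -2.866040, 20.400000)
after step 3 (δ=0.49, a=-3.4): (0.965906, -6.804983, -1.858529, 19.550000)
after step 4 (δ=-0.36, a=-0.9): (-0.421064, -11.491556, -2.539888, 19.325000)
after step 5 (δ=-0.27, a=0.8): (-4.403812, -14.226277, -3.035106, 19.525000)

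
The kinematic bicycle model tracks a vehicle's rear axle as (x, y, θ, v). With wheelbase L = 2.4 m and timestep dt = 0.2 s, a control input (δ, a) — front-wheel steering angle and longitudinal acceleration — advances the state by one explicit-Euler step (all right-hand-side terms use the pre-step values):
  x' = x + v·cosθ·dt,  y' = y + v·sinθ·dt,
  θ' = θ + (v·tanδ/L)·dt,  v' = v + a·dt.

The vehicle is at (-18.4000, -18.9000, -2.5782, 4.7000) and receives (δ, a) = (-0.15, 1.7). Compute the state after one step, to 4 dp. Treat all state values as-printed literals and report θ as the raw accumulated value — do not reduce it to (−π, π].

(-19.1947, -19.4020, -2.6374, 5.0400)

x' = -18.4000 + 4.7000·cos(-2.5782)·0.2 = -19.1947
y' = -18.9000 + 4.7000·sin(-2.5782)·0.2 = -19.4020
θ' = -2.5782 + (4.7000/2.4)·tan(-0.15)·0.2 = -2.6374
v' = 4.7000 + 1.7000·0.2 = 5.0400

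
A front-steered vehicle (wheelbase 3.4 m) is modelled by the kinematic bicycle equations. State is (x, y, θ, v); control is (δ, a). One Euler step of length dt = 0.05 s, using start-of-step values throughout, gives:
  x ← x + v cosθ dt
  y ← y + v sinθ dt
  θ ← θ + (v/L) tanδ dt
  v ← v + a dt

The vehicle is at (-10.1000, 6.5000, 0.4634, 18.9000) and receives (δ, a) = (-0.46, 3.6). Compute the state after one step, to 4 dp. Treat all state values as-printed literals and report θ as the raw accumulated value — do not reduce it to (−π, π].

(-9.2547, 6.9224, 0.3257, 19.0800)

x' = -10.1000 + 18.9000·cos(0.4634)·0.05 = -9.2547
y' = 6.5000 + 18.9000·sin(0.4634)·0.05 = 6.9224
θ' = 0.4634 + (18.9000/3.4)·tan(-0.46)·0.05 = 0.3257
v' = 18.9000 + 3.6000·0.05 = 19.0800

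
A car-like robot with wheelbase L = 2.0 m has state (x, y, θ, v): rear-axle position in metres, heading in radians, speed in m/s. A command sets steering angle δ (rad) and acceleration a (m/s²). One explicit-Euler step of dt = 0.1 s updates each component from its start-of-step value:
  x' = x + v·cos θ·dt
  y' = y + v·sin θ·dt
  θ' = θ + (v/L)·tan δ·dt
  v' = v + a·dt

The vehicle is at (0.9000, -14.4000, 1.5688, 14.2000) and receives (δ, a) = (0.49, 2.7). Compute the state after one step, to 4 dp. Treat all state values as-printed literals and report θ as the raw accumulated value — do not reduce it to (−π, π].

x' = 0.9000 + 14.2000·cos(1.5688)·0.1 = 0.9028
y' = -14.4000 + 14.2000·sin(1.5688)·0.1 = -12.9800
θ' = 1.5688 + (14.2000/2.0)·tan(0.49)·0.1 = 1.9475
v' = 14.2000 + 2.7000·0.1 = 14.4700

(0.9028, -12.9800, 1.9475, 14.4700)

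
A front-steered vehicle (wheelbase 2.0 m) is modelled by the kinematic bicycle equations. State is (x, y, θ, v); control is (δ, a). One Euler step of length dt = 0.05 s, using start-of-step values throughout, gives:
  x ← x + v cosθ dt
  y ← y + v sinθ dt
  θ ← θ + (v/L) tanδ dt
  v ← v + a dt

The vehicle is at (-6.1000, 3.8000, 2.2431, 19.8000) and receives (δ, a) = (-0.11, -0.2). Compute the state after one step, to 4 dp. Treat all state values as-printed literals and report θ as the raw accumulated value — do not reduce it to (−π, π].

(-6.7166, 4.5746, 2.1884, 19.7900)

x' = -6.1000 + 19.8000·cos(2.2431)·0.05 = -6.7166
y' = 3.8000 + 19.8000·sin(2.2431)·0.05 = 4.5746
θ' = 2.2431 + (19.8000/2.0)·tan(-0.11)·0.05 = 2.1884
v' = 19.8000 − 0.2000·0.05 = 19.7900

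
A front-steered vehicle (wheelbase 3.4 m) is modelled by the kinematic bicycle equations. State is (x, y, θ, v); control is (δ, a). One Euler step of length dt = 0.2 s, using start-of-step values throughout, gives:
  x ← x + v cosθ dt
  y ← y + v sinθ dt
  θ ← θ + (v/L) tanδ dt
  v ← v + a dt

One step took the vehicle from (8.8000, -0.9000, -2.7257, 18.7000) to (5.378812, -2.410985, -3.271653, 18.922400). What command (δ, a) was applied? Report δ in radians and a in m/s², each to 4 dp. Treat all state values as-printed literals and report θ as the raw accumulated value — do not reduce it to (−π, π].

δ = -0.4607, a = 1.1120

a = (v'−v)/dt = (0.222400)/0.2 = 1.1120
Δθ = θ'−θ = -0.545953;  (v·dt/L) = 18.7000·0.2/3.4 = 1.100000
tan δ = Δθ·L/(v·dt) = -0.496321  →  δ = -0.4607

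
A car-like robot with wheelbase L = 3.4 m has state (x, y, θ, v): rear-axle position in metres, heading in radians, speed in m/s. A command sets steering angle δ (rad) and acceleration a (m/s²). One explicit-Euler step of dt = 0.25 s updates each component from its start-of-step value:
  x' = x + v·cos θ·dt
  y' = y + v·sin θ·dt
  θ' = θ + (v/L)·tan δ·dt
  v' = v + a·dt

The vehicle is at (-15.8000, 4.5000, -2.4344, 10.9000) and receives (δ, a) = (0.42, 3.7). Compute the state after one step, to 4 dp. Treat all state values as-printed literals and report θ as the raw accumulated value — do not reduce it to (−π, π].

(-17.8715, 2.7296, -2.0765, 11.8250)

x' = -15.8000 + 10.9000·cos(-2.4344)·0.25 = -17.8715
y' = 4.5000 + 10.9000·sin(-2.4344)·0.25 = 2.7296
θ' = -2.4344 + (10.9000/3.4)·tan(0.42)·0.25 = -2.0765
v' = 10.9000 + 3.7000·0.25 = 11.8250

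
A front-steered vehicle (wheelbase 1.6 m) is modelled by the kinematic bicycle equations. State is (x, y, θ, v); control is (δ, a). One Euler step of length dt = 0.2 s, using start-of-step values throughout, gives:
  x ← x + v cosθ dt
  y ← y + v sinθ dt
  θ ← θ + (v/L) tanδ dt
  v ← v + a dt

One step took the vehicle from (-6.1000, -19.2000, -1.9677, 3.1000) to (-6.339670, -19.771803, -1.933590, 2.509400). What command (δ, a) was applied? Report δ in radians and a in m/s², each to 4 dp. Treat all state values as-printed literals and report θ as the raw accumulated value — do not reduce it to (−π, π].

a = (v'−v)/dt = (-0.590600)/0.2 = -2.9530
Δθ = θ'−θ = 0.034110;  (v·dt/L) = 3.1000·0.2/1.6 = 0.387500
tan δ = Δθ·L/(v·dt) = 0.088026  →  δ = 0.0878

δ = 0.0878, a = -2.9530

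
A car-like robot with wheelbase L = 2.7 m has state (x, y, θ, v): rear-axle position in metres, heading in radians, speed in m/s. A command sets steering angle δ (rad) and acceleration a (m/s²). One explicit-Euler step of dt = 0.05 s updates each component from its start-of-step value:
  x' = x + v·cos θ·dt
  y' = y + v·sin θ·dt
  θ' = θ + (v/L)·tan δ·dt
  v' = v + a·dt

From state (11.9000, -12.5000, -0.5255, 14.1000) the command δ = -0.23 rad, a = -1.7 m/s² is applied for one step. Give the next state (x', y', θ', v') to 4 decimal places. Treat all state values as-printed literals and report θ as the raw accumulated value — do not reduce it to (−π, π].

x' = 11.9000 + 14.1000·cos(-0.5255)·0.05 = 12.5099
y' = -12.5000 + 14.1000·sin(-0.5255)·0.05 = -12.8537
θ' = -0.5255 + (14.1000/2.7)·tan(-0.23)·0.05 = -0.5866
v' = 14.1000 − 1.7000·0.05 = 14.0150

(12.5099, -12.8537, -0.5866, 14.0150)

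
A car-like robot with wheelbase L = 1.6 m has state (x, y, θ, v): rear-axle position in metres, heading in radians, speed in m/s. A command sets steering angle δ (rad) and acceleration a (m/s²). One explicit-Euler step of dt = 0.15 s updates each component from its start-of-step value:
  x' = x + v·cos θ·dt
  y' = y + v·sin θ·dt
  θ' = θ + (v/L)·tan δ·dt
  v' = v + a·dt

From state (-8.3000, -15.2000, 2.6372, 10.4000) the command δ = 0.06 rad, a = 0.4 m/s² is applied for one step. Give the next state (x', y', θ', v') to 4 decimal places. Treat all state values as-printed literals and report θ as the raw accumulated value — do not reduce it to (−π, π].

x' = -8.3000 + 10.4000·cos(2.6372)·0.15 = -9.6657
y' = -15.2000 + 10.4000·sin(2.6372)·0.15 = -14.4461
θ' = 2.6372 + (10.4000/1.6)·tan(0.06)·0.15 = 2.6958
v' = 10.4000 + 0.4000·0.15 = 10.4600

(-9.6657, -14.4461, 2.6958, 10.4600)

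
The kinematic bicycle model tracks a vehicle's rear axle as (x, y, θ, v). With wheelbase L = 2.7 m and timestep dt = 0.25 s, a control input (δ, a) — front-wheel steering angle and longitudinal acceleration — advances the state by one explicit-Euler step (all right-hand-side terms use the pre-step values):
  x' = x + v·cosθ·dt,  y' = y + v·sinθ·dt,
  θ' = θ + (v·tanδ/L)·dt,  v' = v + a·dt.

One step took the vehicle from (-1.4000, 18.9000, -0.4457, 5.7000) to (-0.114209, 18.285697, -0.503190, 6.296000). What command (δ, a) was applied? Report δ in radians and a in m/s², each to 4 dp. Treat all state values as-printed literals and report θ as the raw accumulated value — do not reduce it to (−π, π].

δ = -0.1085, a = 2.3840

a = (v'−v)/dt = (0.596000)/0.25 = 2.3840
Δθ = θ'−θ = -0.057490;  (v·dt/L) = 5.7000·0.25/2.7 = 0.527778
tan δ = Δθ·L/(v·dt) = -0.108928  →  δ = -0.1085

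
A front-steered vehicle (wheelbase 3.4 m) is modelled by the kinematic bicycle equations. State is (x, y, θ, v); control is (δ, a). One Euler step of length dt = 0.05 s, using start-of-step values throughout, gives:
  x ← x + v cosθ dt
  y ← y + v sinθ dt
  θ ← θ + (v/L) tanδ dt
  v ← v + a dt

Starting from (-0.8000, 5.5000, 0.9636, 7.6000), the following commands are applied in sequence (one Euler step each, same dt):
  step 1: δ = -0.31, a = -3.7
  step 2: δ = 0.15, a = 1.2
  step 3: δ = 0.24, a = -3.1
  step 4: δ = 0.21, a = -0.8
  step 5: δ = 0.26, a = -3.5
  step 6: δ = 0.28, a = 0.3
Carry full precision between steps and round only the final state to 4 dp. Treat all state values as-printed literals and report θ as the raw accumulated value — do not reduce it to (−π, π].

(0.4484, 7.3220, 1.0526, 7.1200)

after step 1 (δ=-0.31, a=-3.7): (-0.583184, 5.812075, 0.927799, 7.415000)
after step 2 (δ=0.15, a=1.2): (-0.360884, 6.108787, 0.944279, 7.475000)
after step 3 (δ=0.24, a=-3.1): (-0.141744, 6.411553, 0.971180, 7.320000)
after step 4 (δ=0.21, a=-0.8): (0.064799, 6.713705, 0.994124, 7.280000)
after step 5 (δ=0.26, a=-3.5): (0.263266, 7.018839, 1.022604, 7.105000)
after step 6 (δ=0.28, a=0.3): (0.448402, 7.322034, 1.052649, 7.120000)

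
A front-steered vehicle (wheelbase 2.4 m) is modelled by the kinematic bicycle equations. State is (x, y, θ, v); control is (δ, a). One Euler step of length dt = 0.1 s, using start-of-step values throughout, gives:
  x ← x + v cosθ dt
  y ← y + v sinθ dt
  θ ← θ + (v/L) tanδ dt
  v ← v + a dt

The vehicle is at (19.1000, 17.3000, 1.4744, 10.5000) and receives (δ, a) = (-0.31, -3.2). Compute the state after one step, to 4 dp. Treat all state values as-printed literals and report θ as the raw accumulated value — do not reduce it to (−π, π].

(19.2011, 18.3451, 1.3343, 10.1800)

x' = 19.1000 + 10.5000·cos(1.4744)·0.1 = 19.2011
y' = 17.3000 + 10.5000·sin(1.4744)·0.1 = 18.3451
θ' = 1.4744 + (10.5000/2.4)·tan(-0.31)·0.1 = 1.3343
v' = 10.5000 − 3.2000·0.1 = 10.1800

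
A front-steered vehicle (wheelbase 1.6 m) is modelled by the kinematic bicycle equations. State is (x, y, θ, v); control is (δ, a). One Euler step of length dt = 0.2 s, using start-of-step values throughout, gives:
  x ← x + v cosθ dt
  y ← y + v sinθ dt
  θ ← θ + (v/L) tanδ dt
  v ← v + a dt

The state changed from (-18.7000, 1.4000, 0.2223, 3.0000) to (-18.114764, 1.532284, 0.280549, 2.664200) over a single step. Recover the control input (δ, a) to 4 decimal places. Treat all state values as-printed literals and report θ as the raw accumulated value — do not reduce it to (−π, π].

δ = 0.1541, a = -1.6790

a = (v'−v)/dt = (-0.335800)/0.2 = -1.6790
Δθ = θ'−θ = 0.058249;  (v·dt/L) = 3.0000·0.2/1.6 = 0.375000
tan δ = Δθ·L/(v·dt) = 0.155331  →  δ = 0.1541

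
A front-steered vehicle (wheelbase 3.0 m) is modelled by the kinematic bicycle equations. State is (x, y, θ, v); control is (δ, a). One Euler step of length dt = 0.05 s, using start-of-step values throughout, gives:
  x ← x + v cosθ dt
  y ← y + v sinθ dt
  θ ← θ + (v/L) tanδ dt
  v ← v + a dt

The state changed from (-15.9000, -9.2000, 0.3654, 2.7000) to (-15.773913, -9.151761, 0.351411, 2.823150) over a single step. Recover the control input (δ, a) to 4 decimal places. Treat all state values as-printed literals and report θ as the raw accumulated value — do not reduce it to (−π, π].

δ = -0.3014, a = 2.4630

a = (v'−v)/dt = (0.123150)/0.05 = 2.4630
Δθ = θ'−θ = -0.013989;  (v·dt/L) = 2.7000·0.05/3.0 = 0.045000
tan δ = Δθ·L/(v·dt) = -0.310867  →  δ = -0.3014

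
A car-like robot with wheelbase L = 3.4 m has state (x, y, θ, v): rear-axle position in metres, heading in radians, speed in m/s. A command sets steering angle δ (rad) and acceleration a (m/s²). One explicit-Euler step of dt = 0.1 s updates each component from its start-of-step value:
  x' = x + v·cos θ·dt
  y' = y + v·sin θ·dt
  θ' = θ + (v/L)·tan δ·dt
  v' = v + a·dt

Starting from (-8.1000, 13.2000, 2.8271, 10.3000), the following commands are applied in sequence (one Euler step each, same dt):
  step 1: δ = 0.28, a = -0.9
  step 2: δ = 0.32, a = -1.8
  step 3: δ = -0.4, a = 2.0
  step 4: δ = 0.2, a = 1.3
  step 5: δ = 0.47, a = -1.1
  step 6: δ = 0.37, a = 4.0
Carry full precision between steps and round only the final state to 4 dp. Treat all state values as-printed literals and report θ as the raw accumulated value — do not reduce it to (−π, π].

(-14.1009, 14.3673, 3.2217, 10.6500)

after step 1 (δ=0.28, a=-0.9): (-9.079482, 13.518614, 2.914212, 10.210000)
after step 2 (δ=0.32, a=-1.8): (-10.074202, 13.748774, 3.013726, 10.030000)
after step 3 (δ=-0.4, a=2.0): (-11.069013, 13.876675, 2.889002, 10.230000)
after step 4 (δ=0.2, a=1.3): (-12.059552, 14.132336, 2.949994, 10.360000)
after step 5 (δ=0.47, a=-1.1): (-13.076594, 14.329620, 3.104774, 10.250000)
after step 6 (δ=0.37, a=4.0): (-14.100900, 14.367350, 3.221704, 10.650000)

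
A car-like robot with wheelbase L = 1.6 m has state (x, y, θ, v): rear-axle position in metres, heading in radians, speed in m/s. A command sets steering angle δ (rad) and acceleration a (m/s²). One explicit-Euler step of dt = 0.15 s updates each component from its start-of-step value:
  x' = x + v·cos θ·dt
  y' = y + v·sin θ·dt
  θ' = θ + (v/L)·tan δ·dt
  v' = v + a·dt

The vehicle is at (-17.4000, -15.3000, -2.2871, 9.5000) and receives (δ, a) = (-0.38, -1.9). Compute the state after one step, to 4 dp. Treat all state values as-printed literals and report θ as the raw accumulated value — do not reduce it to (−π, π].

x' = -17.4000 + 9.5000·cos(-2.2871)·0.15 = -18.3357
y' = -15.3000 + 9.5000·sin(-2.2871)·0.15 = -16.3748
θ' = -2.2871 + (9.5000/1.6)·tan(-0.38)·0.15 = -2.6428
v' = 9.5000 − 1.9000·0.15 = 9.2150

(-18.3357, -16.3748, -2.6428, 9.2150)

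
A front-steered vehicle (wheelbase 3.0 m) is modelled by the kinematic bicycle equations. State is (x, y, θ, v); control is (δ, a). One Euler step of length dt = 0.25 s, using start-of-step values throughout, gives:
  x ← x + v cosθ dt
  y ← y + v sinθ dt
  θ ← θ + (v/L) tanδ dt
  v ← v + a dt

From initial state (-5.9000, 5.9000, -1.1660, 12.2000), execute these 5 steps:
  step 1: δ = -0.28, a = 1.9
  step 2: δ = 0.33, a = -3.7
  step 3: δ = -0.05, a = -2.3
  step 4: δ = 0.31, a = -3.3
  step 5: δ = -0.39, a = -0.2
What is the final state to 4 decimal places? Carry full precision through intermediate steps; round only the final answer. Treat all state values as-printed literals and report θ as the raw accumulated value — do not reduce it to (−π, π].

after step 1 (δ=-0.28, a=1.9): (-4.698814, 3.096493, -1.458347, 12.675000)
after step 2 (δ=0.33, a=-3.7): (-4.343240, -0.052244, -1.096555, 11.750000)
after step 3 (δ=-0.05, a=-2.3): (-3.001791, -2.665560, -1.145554, 11.175000)
after step 4 (δ=0.31, a=-3.3): (-1.849253, -5.210495, -0.847249, 10.350000)
after step 5 (δ=-0.39, a=-0.2): (-0.136206, -7.149728, -1.201784, 10.300000)

(-0.1362, -7.1497, -1.2018, 10.3000)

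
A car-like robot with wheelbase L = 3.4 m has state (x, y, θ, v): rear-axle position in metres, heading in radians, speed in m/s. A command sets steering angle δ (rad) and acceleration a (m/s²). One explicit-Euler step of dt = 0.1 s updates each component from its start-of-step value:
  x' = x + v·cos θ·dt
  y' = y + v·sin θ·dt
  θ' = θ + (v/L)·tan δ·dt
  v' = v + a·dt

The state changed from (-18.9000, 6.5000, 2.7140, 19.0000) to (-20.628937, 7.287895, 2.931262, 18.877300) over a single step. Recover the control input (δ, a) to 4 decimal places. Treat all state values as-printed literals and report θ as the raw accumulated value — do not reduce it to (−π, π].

a = (v'−v)/dt = (-0.122700)/0.1 = -1.2270
Δθ = θ'−θ = 0.217262;  (v·dt/L) = 19.0000·0.1/3.4 = 0.558824
tan δ = Δθ·L/(v·dt) = 0.388785  →  δ = 0.3708

δ = 0.3708, a = -1.2270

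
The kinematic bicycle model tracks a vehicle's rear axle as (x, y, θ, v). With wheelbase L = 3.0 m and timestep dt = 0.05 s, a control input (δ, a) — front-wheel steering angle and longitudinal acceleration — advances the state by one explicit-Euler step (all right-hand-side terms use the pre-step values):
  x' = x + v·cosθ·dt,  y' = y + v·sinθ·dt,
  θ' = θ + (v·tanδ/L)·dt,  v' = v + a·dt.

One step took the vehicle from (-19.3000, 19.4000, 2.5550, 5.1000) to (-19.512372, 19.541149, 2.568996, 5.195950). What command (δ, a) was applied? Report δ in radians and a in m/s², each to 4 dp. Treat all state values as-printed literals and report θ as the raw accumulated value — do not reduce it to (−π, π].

δ = 0.1632, a = 1.9190

a = (v'−v)/dt = (0.095950)/0.05 = 1.9190
Δθ = θ'−θ = 0.013996;  (v·dt/L) = 5.1000·0.05/3.0 = 0.085000
tan δ = Δθ·L/(v·dt) = 0.164659  →  δ = 0.1632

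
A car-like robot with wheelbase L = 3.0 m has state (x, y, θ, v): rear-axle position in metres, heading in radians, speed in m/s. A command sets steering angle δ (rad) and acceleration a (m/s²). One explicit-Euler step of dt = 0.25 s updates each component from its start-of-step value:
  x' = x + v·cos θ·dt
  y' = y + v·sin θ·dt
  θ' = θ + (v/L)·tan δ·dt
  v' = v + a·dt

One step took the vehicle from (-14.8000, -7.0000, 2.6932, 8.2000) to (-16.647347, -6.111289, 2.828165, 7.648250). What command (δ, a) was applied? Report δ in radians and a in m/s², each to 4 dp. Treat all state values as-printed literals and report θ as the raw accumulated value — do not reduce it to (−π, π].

a = (v'−v)/dt = (-0.551750)/0.25 = -2.2070
Δθ = θ'−θ = 0.134965;  (v·dt/L) = 8.2000·0.25/3.0 = 0.683333
tan δ = Δθ·L/(v·dt) = 0.197510  →  δ = 0.1950

δ = 0.1950, a = -2.2070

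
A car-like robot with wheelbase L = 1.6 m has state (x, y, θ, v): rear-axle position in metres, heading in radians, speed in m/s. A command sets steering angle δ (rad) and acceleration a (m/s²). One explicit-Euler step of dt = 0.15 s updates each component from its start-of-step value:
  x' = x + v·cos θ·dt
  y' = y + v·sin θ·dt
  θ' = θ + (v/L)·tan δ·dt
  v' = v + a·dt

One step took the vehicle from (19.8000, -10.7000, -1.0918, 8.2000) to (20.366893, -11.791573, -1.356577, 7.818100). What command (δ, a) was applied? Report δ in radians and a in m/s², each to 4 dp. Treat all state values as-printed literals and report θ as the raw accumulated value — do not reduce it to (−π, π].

δ = -0.3317, a = -2.5460

a = (v'−v)/dt = (-0.381900)/0.15 = -2.5460
Δθ = θ'−θ = -0.264777;  (v·dt/L) = 8.2000·0.15/1.6 = 0.768750
tan δ = Δθ·L/(v·dt) = -0.344425  →  δ = -0.3317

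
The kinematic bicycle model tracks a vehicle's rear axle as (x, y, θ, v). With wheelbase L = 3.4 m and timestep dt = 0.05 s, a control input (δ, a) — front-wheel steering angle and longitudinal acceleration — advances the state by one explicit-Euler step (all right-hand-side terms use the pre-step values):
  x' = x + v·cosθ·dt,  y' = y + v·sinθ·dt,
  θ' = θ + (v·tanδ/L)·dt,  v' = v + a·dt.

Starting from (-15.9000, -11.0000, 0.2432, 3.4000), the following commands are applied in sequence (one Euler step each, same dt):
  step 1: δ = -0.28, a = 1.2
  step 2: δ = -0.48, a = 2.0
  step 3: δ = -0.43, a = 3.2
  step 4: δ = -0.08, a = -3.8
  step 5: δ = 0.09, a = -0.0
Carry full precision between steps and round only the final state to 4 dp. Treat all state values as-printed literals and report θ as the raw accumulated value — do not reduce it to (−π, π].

after step 1 (δ=-0.28, a=1.2): (-15.735003, -10.959062, 0.228822, 3.460000)
after step 2 (δ=-0.48, a=2.0): (-15.566512, -10.919821, 0.202332, 3.560000)
after step 3 (δ=-0.43, a=3.2): (-15.392143, -10.884051, 0.178322, 3.720000)
after step 4 (δ=-0.08, a=-3.8): (-15.209093, -10.851058, 0.173936, 3.530000)
after step 5 (δ=0.09, a=-0.0): (-15.035256, -10.820513, 0.178621, 3.530000)

(-15.0353, -10.8205, 0.1786, 3.5300)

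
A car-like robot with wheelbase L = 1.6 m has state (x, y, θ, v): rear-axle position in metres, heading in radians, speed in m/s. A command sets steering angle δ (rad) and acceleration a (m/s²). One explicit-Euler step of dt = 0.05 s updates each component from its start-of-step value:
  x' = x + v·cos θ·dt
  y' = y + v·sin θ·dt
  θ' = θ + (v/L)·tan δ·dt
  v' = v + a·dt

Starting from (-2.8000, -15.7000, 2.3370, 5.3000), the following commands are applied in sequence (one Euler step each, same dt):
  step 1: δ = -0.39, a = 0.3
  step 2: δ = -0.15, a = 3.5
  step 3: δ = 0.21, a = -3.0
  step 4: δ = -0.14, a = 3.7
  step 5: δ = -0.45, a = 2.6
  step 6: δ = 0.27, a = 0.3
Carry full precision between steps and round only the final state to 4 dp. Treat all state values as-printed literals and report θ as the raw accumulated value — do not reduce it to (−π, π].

(-3.8349, -14.4416, 2.2224, 5.6700)

after step 1 (δ=-0.39, a=0.3): (-2.983752, -15.509055, 2.268919, 5.315000)
after step 2 (δ=-0.15, a=3.5): (-3.154571, -15.305477, 2.243816, 5.490000)
after step 3 (δ=0.21, a=-3.0): (-3.325681, -15.090834, 2.280384, 5.340000)
after step 4 (δ=-0.14, a=3.7): (-3.499637, -14.888279, 2.256867, 5.525000)
after step 5 (δ=-0.45, a=2.6): (-3.674642, -14.674533, 2.173465, 5.655000)
after step 6 (δ=0.27, a=0.3): (-3.834917, -14.441596, 2.222373, 5.670000)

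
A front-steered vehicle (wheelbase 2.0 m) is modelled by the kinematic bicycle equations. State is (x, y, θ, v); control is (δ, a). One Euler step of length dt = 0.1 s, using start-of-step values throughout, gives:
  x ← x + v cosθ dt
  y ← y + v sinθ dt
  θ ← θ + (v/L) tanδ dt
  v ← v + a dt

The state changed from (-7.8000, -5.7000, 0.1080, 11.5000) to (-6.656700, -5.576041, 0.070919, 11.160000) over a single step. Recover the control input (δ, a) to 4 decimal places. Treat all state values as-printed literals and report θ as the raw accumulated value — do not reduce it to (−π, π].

a = (v'−v)/dt = (-0.340000)/0.1 = -3.4000
Δθ = θ'−θ = -0.037081;  (v·dt/L) = 11.5000·0.1/2.0 = 0.575000
tan δ = Δθ·L/(v·dt) = -0.064489  →  δ = -0.0644

δ = -0.0644, a = -3.4000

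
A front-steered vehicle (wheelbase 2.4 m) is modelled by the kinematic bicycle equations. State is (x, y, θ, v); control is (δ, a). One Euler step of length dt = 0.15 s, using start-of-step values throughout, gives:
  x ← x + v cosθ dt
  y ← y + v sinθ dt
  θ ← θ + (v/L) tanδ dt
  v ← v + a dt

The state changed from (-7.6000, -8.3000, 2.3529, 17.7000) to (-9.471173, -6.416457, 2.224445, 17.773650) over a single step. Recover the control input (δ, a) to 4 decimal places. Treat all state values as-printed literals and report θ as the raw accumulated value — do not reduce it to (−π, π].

a = (v'−v)/dt = (0.073650)/0.15 = 0.4910
Δθ = θ'−θ = -0.128455;  (v·dt/L) = 17.7000·0.15/2.4 = 1.106250
tan δ = Δθ·L/(v·dt) = -0.116118  →  δ = -0.1156

δ = -0.1156, a = 0.4910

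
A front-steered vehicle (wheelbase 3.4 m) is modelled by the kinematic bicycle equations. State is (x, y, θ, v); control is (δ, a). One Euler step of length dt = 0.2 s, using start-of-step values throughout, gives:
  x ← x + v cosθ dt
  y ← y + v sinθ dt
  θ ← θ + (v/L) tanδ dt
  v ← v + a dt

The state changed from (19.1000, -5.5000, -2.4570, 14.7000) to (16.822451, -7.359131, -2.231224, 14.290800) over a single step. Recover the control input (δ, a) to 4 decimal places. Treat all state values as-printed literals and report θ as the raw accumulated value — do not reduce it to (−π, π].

a = (v'−v)/dt = (-0.409200)/0.2 = -2.0460
Δθ = θ'−θ = 0.225776;  (v·dt/L) = 14.7000·0.2/3.4 = 0.864706
tan δ = Δθ·L/(v·dt) = 0.261101  →  δ = 0.2554

δ = 0.2554, a = -2.0460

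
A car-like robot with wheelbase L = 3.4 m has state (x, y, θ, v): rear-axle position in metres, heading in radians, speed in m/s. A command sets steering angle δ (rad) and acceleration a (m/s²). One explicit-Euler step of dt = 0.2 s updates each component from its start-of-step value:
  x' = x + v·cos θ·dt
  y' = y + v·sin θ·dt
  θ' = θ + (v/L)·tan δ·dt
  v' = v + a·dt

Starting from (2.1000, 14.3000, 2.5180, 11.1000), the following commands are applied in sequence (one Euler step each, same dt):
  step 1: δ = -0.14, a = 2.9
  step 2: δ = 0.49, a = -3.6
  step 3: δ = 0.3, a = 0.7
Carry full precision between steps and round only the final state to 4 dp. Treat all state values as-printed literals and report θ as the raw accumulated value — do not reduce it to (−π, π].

after step 1 (δ=-0.14, a=2.9): (0.297836, 15.596381, 2.425986, 11.680000)
after step 2 (δ=0.49, a=-3.6): (-1.465133, 17.128973, 2.792455, 10.960000)
after step 3 (δ=0.3, a=0.7): (-3.524886, 17.878828, 2.991886, 11.100000)

(-3.5249, 17.8788, 2.9919, 11.1000)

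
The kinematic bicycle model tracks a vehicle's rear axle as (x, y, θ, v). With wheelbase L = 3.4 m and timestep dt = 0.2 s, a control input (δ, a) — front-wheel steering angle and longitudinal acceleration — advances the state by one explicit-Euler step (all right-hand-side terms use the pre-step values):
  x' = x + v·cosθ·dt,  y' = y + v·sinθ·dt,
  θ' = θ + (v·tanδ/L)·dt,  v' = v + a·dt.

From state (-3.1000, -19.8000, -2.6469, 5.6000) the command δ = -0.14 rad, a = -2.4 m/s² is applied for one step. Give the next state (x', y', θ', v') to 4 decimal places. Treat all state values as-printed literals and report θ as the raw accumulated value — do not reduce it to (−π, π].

x' = -3.1000 + 5.6000·cos(-2.6469)·0.2 = -4.0857
y' = -19.8000 + 5.6000·sin(-2.6469)·0.2 = -20.3317
θ' = -2.6469 + (5.6000/3.4)·tan(-0.14)·0.2 = -2.6933
v' = 5.6000 − 2.4000·0.2 = 5.1200

(-4.0857, -20.3317, -2.6933, 5.1200)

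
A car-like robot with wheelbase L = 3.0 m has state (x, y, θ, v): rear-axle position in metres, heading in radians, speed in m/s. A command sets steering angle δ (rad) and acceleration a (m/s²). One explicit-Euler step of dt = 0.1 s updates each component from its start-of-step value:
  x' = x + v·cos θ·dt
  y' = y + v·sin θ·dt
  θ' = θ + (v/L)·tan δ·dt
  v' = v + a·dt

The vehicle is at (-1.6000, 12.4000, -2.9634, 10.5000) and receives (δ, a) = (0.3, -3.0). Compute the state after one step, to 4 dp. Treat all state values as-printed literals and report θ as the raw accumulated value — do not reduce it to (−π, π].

(-2.6334, 12.2139, -2.8551, 10.2000)

x' = -1.6000 + 10.5000·cos(-2.9634)·0.1 = -2.6334
y' = 12.4000 + 10.5000·sin(-2.9634)·0.1 = 12.2139
θ' = -2.9634 + (10.5000/3.0)·tan(0.3)·0.1 = -2.8551
v' = 10.5000 − 3.0000·0.1 = 10.2000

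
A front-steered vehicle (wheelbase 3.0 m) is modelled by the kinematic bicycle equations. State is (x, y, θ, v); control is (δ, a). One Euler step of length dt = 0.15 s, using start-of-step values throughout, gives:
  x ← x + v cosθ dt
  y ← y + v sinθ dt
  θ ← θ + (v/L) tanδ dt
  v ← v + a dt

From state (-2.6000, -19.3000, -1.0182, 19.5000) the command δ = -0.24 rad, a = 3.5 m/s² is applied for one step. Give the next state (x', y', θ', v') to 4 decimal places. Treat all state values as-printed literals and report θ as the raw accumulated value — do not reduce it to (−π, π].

(-1.0647, -21.7897, -1.2568, 20.0250)

x' = -2.6000 + 19.5000·cos(-1.0182)·0.15 = -1.0647
y' = -19.3000 + 19.5000·sin(-1.0182)·0.15 = -21.7897
θ' = -1.0182 + (19.5000/3.0)·tan(-0.24)·0.15 = -1.2568
v' = 19.5000 + 3.5000·0.15 = 20.0250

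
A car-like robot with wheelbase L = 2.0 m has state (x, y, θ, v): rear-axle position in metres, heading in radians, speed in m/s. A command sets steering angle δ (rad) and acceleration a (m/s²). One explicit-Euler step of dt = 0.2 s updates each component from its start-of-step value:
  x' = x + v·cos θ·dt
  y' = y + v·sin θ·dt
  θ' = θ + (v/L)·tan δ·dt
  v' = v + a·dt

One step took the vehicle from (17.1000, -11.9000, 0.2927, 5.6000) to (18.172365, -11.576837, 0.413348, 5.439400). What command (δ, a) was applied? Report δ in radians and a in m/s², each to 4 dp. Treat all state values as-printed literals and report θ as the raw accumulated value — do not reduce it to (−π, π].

δ = 0.2122, a = -0.8030

a = (v'−v)/dt = (-0.160600)/0.2 = -0.8030
Δθ = θ'−θ = 0.120648;  (v·dt/L) = 5.6000·0.2/2.0 = 0.560000
tan δ = Δθ·L/(v·dt) = 0.215443  →  δ = 0.2122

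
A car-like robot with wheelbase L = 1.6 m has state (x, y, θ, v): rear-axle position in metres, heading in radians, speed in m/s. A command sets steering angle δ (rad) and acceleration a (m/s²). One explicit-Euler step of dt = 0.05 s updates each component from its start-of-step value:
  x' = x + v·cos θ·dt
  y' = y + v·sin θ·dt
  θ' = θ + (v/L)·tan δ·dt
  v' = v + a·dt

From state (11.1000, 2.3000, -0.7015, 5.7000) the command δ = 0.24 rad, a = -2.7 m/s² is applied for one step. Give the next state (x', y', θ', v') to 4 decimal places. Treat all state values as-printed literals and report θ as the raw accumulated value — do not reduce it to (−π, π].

x' = 11.1000 + 5.7000·cos(-0.7015)·0.05 = 11.3177
y' = 2.3000 + 5.7000·sin(-0.7015)·0.05 = 2.1161
θ' = -0.7015 + (5.7000/1.6)·tan(0.24)·0.05 = -0.6579
v' = 5.7000 − 2.7000·0.05 = 5.5650

(11.3177, 2.1161, -0.6579, 5.5650)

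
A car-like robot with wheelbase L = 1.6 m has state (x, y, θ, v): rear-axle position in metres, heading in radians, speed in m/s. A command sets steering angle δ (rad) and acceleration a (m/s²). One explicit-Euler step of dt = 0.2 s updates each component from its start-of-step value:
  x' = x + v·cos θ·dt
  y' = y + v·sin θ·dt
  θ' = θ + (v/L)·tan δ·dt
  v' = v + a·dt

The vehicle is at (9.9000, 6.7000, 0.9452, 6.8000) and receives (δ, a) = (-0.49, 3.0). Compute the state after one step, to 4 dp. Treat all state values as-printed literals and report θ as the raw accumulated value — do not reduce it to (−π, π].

(10.6964, 7.8024, 0.4918, 7.4000)

x' = 9.9000 + 6.8000·cos(0.9452)·0.2 = 10.6964
y' = 6.7000 + 6.8000·sin(0.9452)·0.2 = 7.8024
θ' = 0.9452 + (6.8000/1.6)·tan(-0.49)·0.2 = 0.4918
v' = 6.8000 + 3.0000·0.2 = 7.4000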